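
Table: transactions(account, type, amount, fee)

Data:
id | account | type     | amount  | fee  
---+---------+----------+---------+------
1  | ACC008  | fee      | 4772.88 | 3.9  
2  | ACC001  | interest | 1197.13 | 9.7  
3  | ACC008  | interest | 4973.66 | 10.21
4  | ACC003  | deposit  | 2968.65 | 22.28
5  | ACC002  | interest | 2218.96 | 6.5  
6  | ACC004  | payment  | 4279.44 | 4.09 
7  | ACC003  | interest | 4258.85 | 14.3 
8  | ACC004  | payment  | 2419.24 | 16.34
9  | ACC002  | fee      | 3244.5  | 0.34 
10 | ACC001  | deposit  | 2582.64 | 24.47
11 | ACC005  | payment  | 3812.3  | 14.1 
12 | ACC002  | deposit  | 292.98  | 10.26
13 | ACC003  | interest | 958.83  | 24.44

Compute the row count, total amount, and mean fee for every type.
SELECT type,
       COUNT(*) as cnt,
       SUM(amount) as total_amount,
       AVG(fee) as avg_fee
FROM transactions
GROUP BY type

Result:
  deposit: 3 records, 5844.27 total amount, 19.00 avg fee
  fee: 2 records, 8017.38 total amount, 2.12 avg fee
  interest: 5 records, 13607.43 total amount, 13.03 avg fee
  payment: 3 records, 10510.98 total amount, 11.51 avg fee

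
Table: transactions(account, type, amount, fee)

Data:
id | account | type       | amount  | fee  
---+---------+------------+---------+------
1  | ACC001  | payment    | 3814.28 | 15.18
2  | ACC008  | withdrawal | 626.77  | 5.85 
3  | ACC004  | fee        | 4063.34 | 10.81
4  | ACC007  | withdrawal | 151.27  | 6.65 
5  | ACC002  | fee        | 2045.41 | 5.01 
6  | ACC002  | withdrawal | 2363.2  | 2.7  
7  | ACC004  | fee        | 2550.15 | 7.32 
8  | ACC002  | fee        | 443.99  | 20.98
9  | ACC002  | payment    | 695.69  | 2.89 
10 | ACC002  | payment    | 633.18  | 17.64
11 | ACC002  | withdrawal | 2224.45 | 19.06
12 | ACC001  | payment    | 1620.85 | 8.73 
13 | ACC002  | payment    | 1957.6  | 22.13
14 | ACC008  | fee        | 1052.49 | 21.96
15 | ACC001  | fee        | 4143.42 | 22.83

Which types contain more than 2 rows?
SELECT type, COUNT(*) as cnt
FROM transactions
GROUP BY type
HAVING COUNT(*) > 2

Result:
  fee: 6
  payment: 5
  withdrawal: 4

Note: HAVING filters groups after aggregation, WHERE filters rows before.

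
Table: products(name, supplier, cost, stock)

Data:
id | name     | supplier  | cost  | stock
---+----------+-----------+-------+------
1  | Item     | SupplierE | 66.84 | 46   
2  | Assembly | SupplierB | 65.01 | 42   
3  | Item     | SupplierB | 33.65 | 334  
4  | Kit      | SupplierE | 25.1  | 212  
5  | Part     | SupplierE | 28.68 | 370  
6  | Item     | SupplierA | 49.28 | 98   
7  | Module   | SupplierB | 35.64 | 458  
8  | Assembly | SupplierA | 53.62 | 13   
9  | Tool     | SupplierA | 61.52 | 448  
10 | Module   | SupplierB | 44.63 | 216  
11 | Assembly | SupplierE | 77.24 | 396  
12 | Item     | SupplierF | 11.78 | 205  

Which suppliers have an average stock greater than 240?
SELECT supplier, AVG(stock)
FROM products
GROUP BY supplier
HAVING AVG(stock) > 240

Result:
  SupplierB: avg=262.50
  SupplierE: avg=256.00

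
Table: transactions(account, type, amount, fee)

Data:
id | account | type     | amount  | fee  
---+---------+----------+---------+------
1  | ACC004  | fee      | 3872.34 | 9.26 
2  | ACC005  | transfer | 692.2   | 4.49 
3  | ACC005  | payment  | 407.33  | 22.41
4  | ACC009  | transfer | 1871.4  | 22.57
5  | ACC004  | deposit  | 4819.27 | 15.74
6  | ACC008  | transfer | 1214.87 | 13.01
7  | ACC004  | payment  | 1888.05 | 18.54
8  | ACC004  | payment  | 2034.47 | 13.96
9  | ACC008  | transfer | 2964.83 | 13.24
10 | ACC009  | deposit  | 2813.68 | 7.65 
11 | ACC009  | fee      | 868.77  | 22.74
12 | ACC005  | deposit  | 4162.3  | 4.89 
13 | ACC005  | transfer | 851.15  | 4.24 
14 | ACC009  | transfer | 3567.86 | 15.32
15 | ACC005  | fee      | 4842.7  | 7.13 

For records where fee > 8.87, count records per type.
SELECT type, COUNT(*)
FROM transactions
WHERE fee > 8.87
GROUP BY type

Note: WHERE filters rows before grouping.

Result:
  deposit: 1
  fee: 2
  payment: 3
  transfer: 4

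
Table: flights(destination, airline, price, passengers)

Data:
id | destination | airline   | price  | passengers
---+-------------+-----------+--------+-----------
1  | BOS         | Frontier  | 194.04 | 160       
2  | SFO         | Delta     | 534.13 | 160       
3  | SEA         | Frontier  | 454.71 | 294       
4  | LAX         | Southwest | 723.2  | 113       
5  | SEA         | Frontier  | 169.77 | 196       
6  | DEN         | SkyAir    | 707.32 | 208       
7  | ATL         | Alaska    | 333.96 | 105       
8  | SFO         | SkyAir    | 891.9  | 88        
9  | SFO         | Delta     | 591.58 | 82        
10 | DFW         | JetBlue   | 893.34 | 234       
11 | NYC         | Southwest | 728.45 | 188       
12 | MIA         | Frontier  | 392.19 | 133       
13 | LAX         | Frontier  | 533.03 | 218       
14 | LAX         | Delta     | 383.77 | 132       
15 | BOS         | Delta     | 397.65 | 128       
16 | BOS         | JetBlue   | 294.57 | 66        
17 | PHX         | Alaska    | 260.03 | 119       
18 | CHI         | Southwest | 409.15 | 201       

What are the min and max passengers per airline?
SELECT airline, MIN(passengers), MAX(passengers)
FROM flights
GROUP BY airline

Result:
  Alaska: min=105, max=119
  Delta: min=82, max=160
  Frontier: min=133, max=294
  JetBlue: min=66, max=234
  SkyAir: min=88, max=208
  Southwest: min=113, max=201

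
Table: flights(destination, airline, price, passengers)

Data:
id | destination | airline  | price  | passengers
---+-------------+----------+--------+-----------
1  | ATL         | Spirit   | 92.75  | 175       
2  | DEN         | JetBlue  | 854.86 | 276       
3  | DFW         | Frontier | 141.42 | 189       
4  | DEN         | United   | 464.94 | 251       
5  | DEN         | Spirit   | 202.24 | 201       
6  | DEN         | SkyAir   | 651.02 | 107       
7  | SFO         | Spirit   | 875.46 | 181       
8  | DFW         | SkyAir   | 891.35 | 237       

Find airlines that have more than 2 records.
SELECT airline, COUNT(*) as cnt
FROM flights
GROUP BY airline
HAVING COUNT(*) > 2

Result:
  Spirit: 3

Note: HAVING filters groups after aggregation, WHERE filters rows before.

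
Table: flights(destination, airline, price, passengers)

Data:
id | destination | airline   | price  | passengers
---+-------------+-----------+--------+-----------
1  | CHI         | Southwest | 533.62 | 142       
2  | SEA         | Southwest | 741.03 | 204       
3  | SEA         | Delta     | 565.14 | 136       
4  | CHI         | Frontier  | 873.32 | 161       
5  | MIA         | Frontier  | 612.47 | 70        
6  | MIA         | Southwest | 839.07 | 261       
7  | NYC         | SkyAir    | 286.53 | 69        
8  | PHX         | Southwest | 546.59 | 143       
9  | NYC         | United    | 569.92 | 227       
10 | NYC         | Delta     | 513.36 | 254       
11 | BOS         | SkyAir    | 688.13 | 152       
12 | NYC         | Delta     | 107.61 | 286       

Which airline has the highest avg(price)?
SELECT airline, AVG(price) as val
FROM flights
GROUP BY airline
ORDER BY val DESC
LIMIT 1

Result: Frontier with avg(price) = 742.90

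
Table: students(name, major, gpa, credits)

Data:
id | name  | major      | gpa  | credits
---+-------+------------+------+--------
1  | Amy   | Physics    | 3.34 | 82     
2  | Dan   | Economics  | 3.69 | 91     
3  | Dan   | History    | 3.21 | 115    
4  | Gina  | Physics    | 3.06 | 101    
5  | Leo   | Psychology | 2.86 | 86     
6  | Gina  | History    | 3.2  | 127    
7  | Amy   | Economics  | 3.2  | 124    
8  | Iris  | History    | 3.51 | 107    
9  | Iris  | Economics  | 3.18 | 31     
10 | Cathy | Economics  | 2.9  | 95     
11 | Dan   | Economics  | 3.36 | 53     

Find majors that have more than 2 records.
SELECT major, COUNT(*) as cnt
FROM students
GROUP BY major
HAVING COUNT(*) > 2

Result:
  Economics: 5
  History: 3

Note: HAVING filters groups after aggregation, WHERE filters rows before.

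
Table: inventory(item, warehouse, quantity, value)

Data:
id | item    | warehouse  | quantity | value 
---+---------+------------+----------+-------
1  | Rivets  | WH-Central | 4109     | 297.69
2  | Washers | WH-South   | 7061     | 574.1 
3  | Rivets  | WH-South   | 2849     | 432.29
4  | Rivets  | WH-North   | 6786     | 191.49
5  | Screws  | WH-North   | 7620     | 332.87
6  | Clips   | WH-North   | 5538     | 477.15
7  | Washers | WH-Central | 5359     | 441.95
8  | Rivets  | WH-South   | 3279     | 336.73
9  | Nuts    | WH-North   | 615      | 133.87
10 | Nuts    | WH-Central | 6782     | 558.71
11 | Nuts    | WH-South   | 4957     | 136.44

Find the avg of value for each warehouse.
SELECT warehouse, AVG(value) as result
FROM inventory
GROUP BY warehouse

Result:
  WH-Central: 432.78
  WH-North: 283.85
  WH-South: 369.89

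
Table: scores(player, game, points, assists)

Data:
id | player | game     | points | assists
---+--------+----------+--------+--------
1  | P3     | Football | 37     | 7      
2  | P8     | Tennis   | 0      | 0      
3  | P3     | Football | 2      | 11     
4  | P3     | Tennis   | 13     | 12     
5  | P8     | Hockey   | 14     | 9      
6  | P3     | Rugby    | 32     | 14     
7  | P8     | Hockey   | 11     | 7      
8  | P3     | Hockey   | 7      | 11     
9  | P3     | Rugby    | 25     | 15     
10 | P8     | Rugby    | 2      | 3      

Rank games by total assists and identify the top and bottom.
SELECT game, SUM(assists)
FROM scores
GROUP BY game
ORDER BY SUM(assists)

All groups:
  Tennis: 12
  Football: 18
  Hockey: 27
  Rugby: 32

Highest: Rugby (32)
Lowest: Tennis (12)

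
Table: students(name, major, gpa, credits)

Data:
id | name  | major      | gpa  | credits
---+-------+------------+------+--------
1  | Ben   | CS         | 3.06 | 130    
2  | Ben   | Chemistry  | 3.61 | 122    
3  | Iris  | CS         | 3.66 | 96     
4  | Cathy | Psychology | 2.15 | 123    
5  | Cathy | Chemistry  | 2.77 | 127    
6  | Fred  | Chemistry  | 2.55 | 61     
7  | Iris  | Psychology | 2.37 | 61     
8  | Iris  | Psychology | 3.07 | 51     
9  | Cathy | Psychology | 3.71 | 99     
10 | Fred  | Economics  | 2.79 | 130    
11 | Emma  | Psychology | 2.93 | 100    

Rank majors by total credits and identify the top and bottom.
SELECT major, SUM(credits)
FROM students
GROUP BY major
ORDER BY SUM(credits)

All groups:
  Economics: 130
  CS: 226
  Chemistry: 310
  Psychology: 434

Highest: Psychology (434)
Lowest: Economics (130)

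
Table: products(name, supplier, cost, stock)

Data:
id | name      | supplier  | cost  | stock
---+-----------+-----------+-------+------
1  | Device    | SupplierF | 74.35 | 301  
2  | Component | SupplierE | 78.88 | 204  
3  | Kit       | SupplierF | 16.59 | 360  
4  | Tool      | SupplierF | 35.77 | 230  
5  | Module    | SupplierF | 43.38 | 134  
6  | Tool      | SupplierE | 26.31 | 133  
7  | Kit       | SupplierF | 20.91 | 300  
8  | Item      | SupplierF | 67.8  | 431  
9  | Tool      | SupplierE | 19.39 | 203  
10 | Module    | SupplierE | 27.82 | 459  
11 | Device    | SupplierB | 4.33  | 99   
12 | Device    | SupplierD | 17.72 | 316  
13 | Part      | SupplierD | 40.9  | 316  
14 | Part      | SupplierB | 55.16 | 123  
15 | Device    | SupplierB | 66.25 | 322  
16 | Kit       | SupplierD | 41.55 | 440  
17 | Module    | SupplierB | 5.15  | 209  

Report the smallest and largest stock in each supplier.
SELECT supplier, MIN(stock), MAX(stock)
FROM products
GROUP BY supplier

Result:
  SupplierB: min=99, max=322
  SupplierD: min=316, max=440
  SupplierE: min=133, max=459
  SupplierF: min=134, max=431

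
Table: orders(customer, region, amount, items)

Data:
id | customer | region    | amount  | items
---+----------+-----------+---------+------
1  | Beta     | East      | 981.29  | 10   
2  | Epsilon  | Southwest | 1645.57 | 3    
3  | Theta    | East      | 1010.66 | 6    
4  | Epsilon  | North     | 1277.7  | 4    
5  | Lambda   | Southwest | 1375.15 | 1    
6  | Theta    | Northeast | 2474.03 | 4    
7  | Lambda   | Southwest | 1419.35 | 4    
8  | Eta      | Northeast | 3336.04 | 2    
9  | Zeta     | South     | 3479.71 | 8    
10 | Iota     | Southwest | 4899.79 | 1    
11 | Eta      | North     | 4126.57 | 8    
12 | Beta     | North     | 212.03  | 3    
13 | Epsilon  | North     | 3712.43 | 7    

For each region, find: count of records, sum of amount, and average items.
SELECT region,
       COUNT(*) as cnt,
       SUM(amount) as total_amount,
       AVG(items) as avg_items
FROM orders
GROUP BY region

Result:
  East: 2 records, 1991.95 total amount, 8.00 avg items
  North: 4 records, 9328.73 total amount, 5.50 avg items
  Northeast: 2 records, 5810.07 total amount, 3.00 avg items
  South: 1 records, 3479.71 total amount, 8.00 avg items
  Southwest: 4 records, 9339.86 total amount, 2.25 avg items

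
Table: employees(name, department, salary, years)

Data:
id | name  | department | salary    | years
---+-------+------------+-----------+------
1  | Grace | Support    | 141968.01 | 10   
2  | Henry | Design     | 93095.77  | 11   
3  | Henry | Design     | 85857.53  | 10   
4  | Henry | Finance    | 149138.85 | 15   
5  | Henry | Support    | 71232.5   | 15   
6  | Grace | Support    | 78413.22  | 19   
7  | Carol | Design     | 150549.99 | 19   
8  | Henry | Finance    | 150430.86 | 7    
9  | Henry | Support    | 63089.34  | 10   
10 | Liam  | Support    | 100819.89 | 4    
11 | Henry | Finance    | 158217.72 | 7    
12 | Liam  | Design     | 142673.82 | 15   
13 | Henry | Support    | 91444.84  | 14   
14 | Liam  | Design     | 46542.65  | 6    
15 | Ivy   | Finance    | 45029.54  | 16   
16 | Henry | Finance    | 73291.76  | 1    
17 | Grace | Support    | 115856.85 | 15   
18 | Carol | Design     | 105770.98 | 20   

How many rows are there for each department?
SELECT department, COUNT(*) as count
FROM employees
GROUP BY department

Result:
  Design: 6
  Finance: 5
  Support: 7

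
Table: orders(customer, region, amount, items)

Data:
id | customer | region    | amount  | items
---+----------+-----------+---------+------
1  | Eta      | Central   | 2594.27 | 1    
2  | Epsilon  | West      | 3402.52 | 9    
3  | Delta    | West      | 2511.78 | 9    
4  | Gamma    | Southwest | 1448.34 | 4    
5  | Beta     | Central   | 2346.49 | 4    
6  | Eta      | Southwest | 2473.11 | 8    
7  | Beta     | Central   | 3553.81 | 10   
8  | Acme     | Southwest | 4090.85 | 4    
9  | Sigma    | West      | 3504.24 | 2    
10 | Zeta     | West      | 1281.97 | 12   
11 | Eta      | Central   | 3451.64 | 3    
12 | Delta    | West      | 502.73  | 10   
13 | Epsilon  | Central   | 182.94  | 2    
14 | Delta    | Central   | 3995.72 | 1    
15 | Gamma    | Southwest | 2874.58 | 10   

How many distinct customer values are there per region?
SELECT region, COUNT(DISTINCT customer)
FROM orders
GROUP BY region

Result:
  Central: 4 distinct
  Southwest: 3 distinct
  West: 4 distinct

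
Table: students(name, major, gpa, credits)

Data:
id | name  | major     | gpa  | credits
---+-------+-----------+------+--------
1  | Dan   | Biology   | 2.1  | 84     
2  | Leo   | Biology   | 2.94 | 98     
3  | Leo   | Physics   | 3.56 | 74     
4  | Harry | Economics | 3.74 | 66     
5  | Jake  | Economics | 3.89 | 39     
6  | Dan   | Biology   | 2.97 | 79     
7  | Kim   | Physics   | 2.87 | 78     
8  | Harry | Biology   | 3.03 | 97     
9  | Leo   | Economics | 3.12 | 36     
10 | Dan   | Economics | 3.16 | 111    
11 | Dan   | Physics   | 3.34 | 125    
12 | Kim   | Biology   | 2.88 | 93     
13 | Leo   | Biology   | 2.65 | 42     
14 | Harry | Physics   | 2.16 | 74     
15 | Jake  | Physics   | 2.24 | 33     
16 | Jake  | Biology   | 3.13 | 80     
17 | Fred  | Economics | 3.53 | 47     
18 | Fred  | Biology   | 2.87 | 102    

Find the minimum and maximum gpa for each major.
SELECT major, MIN(gpa), MAX(gpa)
FROM students
GROUP BY major

Result:
  Biology: min=2.10, max=3.13
  Economics: min=3.12, max=3.89
  Physics: min=2.16, max=3.56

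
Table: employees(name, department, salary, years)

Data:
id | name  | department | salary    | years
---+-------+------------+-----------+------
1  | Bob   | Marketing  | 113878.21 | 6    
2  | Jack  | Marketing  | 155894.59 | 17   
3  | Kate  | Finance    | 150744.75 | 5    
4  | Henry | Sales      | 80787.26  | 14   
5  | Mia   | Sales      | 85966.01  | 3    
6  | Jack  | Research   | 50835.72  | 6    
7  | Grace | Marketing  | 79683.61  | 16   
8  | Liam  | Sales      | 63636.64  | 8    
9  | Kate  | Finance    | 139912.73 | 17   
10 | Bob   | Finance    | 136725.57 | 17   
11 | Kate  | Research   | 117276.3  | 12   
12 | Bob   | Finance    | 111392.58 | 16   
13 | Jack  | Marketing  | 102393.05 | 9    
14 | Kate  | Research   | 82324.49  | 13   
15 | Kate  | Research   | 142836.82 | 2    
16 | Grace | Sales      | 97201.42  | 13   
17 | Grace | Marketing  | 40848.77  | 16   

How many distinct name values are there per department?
SELECT department, COUNT(DISTINCT name)
FROM employees
GROUP BY department

Result:
  Finance: 2 distinct
  Marketing: 3 distinct
  Research: 2 distinct
  Sales: 4 distinct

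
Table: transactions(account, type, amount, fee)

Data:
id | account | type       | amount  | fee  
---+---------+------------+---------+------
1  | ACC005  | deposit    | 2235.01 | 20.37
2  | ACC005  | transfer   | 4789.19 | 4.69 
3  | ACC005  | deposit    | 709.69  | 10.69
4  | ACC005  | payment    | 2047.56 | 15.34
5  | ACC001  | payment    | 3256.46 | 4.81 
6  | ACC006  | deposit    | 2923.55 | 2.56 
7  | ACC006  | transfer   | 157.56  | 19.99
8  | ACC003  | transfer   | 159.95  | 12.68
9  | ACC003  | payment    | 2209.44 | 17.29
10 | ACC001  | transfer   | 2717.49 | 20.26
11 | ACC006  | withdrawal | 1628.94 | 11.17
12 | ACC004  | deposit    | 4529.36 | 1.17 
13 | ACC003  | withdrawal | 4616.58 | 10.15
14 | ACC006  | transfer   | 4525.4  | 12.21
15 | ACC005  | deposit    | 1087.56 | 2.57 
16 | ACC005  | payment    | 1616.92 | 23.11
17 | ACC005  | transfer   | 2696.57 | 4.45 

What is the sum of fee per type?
SELECT type, SUM(fee) as result
FROM transactions
GROUP BY type

Result:
  deposit: 37.36
  payment: 60.55
  transfer: 74.28
  withdrawal: 21.32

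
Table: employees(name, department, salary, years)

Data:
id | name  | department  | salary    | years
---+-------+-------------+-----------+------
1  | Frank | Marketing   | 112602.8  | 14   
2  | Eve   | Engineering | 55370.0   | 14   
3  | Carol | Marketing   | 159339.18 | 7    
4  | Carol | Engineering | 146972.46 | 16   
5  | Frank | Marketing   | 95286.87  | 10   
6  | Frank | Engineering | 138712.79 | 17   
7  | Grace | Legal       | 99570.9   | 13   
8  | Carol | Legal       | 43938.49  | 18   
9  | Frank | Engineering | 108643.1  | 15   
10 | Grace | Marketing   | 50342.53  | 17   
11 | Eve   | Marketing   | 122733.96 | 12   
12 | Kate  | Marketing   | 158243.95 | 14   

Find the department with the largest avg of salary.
SELECT department, AVG(salary) as val
FROM employees
GROUP BY department
ORDER BY val DESC
LIMIT 1

Result: Marketing with avg(salary) = 116424.88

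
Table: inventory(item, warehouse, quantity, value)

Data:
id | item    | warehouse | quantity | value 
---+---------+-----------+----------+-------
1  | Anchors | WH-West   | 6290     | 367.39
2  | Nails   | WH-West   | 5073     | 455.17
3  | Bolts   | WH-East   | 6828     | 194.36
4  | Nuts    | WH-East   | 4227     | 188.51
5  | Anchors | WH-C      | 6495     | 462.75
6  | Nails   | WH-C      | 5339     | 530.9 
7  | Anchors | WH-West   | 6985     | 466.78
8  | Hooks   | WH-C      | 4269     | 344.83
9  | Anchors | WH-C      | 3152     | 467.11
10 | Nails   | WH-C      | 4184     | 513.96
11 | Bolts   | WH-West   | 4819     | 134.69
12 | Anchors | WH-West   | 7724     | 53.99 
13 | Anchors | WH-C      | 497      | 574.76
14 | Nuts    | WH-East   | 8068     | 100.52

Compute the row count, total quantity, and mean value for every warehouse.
SELECT warehouse,
       COUNT(*) as cnt,
       SUM(quantity) as total_quantity,
       AVG(value) as avg_value
FROM inventory
GROUP BY warehouse

Result:
  WH-C: 6 records, 23936 total quantity, 482.39 avg value
  WH-East: 3 records, 19123 total quantity, 161.13 avg value
  WH-West: 5 records, 30891 total quantity, 295.60 avg value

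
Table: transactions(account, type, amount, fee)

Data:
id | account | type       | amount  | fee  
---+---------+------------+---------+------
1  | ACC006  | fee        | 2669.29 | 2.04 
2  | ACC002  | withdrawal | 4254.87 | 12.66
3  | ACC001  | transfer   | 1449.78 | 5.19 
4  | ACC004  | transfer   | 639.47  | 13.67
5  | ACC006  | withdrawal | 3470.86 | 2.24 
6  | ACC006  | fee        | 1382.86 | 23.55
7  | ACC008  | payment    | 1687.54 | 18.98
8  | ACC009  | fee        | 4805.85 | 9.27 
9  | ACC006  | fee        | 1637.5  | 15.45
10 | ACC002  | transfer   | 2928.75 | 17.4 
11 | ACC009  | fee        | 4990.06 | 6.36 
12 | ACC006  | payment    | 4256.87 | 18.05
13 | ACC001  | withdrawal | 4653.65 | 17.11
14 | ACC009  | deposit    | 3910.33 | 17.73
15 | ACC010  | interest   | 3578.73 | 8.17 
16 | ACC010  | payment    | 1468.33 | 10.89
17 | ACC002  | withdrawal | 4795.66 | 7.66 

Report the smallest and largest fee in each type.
SELECT type, MIN(fee), MAX(fee)
FROM transactions
GROUP BY type

Result:
  deposit: min=17.73, max=17.73
  fee: min=2.04, max=23.55
  interest: min=8.17, max=8.17
  payment: min=10.89, max=18.98
  transfer: min=5.19, max=17.40
  withdrawal: min=2.24, max=17.11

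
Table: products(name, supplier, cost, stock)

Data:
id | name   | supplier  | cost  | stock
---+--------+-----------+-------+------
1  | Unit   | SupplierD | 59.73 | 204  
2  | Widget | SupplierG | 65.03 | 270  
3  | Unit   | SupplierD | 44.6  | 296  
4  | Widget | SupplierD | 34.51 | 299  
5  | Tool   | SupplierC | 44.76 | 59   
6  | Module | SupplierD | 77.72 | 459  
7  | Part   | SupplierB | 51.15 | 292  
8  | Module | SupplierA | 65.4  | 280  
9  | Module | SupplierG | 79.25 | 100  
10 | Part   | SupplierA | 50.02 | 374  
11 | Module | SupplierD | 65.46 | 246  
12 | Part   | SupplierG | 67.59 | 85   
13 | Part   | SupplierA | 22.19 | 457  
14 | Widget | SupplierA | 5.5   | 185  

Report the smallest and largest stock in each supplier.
SELECT supplier, MIN(stock), MAX(stock)
FROM products
GROUP BY supplier

Result:
  SupplierA: min=185, max=457
  SupplierB: min=292, max=292
  SupplierC: min=59, max=59
  SupplierD: min=204, max=459
  SupplierG: min=85, max=270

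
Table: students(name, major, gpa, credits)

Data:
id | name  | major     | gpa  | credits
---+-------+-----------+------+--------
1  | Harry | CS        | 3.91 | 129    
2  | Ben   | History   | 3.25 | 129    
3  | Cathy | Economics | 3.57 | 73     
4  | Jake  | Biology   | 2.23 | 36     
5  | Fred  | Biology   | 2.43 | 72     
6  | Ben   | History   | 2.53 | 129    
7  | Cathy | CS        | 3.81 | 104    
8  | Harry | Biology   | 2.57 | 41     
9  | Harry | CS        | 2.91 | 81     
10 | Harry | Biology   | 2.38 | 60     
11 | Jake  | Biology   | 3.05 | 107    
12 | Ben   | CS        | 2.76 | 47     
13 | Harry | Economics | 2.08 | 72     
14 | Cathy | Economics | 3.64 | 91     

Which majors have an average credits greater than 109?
SELECT major, AVG(credits)
FROM students
GROUP BY major
HAVING AVG(credits) > 109

Result:
  History: avg=129.00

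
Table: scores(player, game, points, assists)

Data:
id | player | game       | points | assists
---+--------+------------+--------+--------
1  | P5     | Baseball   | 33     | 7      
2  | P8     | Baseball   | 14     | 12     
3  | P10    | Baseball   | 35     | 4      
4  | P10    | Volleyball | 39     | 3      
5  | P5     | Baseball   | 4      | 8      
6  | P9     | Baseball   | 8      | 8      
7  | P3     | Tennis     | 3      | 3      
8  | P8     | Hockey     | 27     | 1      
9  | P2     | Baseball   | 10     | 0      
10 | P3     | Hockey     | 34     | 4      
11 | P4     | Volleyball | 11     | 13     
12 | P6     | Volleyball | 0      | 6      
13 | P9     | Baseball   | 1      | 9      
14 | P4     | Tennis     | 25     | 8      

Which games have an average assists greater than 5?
SELECT game, AVG(assists)
FROM scores
GROUP BY game
HAVING AVG(assists) > 5

Result:
  Baseball: avg=6.86
  Tennis: avg=5.50
  Volleyball: avg=7.33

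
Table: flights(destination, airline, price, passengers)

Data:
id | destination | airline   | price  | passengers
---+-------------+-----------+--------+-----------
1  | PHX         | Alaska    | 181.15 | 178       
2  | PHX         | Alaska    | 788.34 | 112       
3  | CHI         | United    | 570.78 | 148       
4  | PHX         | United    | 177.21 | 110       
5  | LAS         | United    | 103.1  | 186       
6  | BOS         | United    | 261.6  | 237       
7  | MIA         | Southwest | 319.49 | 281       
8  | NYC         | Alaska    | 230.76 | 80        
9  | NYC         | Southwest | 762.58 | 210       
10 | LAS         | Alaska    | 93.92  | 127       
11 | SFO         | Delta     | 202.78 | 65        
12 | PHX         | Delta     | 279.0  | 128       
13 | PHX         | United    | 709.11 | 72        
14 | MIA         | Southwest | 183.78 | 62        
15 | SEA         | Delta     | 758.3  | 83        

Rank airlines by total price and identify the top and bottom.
SELECT airline, SUM(price)
FROM flights
GROUP BY airline
ORDER BY SUM(price)

All groups:
  Delta: 1240.08
  Southwest: 1265.85
  Alaska: 1294.17
  United: 1821.80

Highest: United (1821.80)
Lowest: Delta (1240.08)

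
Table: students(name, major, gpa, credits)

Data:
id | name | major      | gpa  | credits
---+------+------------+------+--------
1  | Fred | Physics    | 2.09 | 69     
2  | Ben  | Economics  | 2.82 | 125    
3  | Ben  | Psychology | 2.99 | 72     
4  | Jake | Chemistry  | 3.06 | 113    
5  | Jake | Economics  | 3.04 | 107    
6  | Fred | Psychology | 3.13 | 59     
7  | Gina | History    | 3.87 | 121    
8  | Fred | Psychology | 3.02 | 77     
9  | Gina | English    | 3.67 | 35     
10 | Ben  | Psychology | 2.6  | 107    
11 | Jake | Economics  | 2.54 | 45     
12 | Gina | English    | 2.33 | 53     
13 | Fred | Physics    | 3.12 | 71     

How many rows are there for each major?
SELECT major, COUNT(*) as count
FROM students
GROUP BY major

Result:
  Chemistry: 1
  Economics: 3
  English: 2
  History: 1
  Physics: 2
  Psychology: 4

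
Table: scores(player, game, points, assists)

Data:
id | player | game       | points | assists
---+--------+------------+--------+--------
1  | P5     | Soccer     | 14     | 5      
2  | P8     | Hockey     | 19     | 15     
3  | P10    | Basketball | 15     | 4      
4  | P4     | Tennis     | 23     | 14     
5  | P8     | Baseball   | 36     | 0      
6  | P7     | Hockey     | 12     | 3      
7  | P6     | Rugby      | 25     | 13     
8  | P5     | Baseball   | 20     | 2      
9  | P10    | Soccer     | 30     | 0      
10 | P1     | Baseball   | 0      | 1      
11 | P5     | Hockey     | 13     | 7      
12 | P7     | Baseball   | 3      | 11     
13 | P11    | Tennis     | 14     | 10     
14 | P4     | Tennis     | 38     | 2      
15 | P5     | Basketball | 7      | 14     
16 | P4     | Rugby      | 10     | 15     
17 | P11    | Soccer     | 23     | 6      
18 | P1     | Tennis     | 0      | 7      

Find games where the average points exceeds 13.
SELECT game, AVG(points)
FROM scores
GROUP BY game
HAVING AVG(points) > 13

Result:
  Baseball: avg=14.75
  Hockey: avg=14.67
  Rugby: avg=17.50
  Soccer: avg=22.33
  Tennis: avg=18.75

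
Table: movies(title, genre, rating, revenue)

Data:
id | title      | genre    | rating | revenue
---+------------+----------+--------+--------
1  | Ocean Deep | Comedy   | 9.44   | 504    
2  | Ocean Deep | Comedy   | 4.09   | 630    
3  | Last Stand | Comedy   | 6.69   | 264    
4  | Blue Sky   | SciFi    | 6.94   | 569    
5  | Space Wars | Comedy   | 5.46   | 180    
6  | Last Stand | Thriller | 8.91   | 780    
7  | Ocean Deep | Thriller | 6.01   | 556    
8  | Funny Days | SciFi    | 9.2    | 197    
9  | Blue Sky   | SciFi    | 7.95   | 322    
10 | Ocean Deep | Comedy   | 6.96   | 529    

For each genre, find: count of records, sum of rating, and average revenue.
SELECT genre,
       COUNT(*) as cnt,
       SUM(rating) as total_rating,
       AVG(revenue) as avg_revenue
FROM movies
GROUP BY genre

Result:
  Comedy: 5 records, 32.64 total rating, 421.40 avg revenue
  SciFi: 3 records, 24.09 total rating, 362.67 avg revenue
  Thriller: 2 records, 14.92 total rating, 668.00 avg revenue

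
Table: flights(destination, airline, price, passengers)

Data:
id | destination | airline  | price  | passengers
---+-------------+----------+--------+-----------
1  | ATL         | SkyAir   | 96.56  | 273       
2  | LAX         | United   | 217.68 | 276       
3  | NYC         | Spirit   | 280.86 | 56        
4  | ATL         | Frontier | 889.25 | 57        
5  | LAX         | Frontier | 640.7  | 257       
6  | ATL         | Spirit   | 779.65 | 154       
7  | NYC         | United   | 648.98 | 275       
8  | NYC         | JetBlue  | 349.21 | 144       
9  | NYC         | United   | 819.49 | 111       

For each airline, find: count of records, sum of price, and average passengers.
SELECT airline,
       COUNT(*) as cnt,
       SUM(price) as total_price,
       AVG(passengers) as avg_passengers
FROM flights
GROUP BY airline

Result:
  Frontier: 2 records, 1529.95 total price, 157.00 avg passengers
  JetBlue: 1 records, 349.21 total price, 144.00 avg passengers
  SkyAir: 1 records, 96.56 total price, 273.00 avg passengers
  Spirit: 2 records, 1060.51 total price, 105.00 avg passengers
  United: 3 records, 1686.15 total price, 220.67 avg passengers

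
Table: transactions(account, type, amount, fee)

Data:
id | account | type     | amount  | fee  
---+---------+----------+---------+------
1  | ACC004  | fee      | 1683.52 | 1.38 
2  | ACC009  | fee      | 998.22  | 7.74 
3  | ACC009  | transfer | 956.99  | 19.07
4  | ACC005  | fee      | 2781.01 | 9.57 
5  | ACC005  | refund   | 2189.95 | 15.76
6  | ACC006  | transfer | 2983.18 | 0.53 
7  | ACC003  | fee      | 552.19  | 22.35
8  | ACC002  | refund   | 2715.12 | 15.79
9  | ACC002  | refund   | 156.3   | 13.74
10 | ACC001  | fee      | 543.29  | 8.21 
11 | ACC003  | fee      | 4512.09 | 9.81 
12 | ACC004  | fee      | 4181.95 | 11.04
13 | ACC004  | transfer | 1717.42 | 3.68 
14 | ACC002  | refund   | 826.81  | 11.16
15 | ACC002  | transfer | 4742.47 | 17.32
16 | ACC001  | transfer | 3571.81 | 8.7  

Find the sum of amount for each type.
SELECT type, SUM(amount) as result
FROM transactions
GROUP BY type

Result:
  fee: 15252.27
  refund: 5888.18
  transfer: 13971.87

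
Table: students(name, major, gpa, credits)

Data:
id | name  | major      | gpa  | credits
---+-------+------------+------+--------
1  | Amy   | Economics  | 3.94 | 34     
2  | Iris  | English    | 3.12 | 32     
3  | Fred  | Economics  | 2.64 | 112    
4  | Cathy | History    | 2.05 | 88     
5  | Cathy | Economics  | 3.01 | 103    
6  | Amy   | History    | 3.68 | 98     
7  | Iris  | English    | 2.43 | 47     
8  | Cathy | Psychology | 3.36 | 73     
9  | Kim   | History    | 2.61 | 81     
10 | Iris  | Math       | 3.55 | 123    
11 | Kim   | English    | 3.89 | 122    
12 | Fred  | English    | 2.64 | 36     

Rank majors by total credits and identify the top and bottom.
SELECT major, SUM(credits)
FROM students
GROUP BY major
ORDER BY SUM(credits)

All groups:
  Psychology: 73
  Math: 123
  English: 237
  Economics: 249
  History: 267

Highest: History (267)
Lowest: Psychology (73)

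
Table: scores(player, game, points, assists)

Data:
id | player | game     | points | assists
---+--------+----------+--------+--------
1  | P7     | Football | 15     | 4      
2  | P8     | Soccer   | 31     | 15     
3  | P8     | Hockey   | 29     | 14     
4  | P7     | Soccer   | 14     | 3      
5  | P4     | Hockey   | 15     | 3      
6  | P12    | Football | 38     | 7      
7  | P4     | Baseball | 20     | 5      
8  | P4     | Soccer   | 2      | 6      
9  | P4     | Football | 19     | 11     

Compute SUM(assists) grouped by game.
SELECT game, SUM(assists) as result
FROM scores
GROUP BY game

Result:
  Baseball: 5
  Football: 22
  Hockey: 17
  Soccer: 24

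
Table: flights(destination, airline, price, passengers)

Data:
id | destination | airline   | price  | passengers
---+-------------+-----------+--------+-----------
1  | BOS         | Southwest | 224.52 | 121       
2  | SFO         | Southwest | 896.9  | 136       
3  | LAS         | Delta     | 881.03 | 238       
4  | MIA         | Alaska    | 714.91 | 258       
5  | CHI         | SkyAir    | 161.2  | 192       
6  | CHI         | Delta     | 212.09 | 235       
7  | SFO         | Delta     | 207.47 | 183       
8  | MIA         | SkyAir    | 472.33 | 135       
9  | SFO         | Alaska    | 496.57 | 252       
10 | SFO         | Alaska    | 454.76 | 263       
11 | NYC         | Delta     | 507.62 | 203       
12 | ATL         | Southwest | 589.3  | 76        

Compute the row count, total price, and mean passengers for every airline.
SELECT airline,
       COUNT(*) as cnt,
       SUM(price) as total_price,
       AVG(passengers) as avg_passengers
FROM flights
GROUP BY airline

Result:
  Alaska: 3 records, 1666.24 total price, 257.67 avg passengers
  Delta: 4 records, 1808.21 total price, 214.75 avg passengers
  SkyAir: 2 records, 633.53 total price, 163.50 avg passengers
  Southwest: 3 records, 1710.72 total price, 111.00 avg passengers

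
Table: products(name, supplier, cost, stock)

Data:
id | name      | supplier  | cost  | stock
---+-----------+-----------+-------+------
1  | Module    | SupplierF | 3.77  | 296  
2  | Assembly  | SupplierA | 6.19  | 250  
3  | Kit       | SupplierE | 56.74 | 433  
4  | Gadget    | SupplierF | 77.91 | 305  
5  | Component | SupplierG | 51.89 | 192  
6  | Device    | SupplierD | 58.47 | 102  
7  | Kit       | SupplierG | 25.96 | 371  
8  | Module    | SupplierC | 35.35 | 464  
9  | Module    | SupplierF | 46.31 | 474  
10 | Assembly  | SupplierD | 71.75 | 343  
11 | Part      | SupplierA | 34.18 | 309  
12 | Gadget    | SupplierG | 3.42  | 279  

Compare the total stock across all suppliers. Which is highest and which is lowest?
SELECT supplier, SUM(stock)
FROM products
GROUP BY supplier
ORDER BY SUM(stock)

All groups:
  SupplierE: 433
  SupplierD: 445
  SupplierC: 464
  SupplierA: 559
  SupplierG: 842
  SupplierF: 1075

Highest: SupplierF (1075)
Lowest: SupplierE (433)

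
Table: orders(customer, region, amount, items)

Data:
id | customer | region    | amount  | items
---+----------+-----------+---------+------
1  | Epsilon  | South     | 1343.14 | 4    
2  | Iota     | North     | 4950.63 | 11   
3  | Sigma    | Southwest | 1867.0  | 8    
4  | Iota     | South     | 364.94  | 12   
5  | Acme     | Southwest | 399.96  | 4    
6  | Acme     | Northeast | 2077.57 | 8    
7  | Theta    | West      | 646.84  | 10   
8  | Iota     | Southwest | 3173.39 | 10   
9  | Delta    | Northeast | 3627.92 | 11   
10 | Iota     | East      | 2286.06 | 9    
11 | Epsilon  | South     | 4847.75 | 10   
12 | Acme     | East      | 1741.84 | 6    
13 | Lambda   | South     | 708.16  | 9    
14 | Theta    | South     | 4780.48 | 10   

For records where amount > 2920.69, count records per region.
SELECT region, COUNT(*)
FROM orders
WHERE amount > 2920.69
GROUP BY region

Note: WHERE filters rows before grouping.

Result:
  North: 1
  Northeast: 1
  South: 2
  Southwest: 1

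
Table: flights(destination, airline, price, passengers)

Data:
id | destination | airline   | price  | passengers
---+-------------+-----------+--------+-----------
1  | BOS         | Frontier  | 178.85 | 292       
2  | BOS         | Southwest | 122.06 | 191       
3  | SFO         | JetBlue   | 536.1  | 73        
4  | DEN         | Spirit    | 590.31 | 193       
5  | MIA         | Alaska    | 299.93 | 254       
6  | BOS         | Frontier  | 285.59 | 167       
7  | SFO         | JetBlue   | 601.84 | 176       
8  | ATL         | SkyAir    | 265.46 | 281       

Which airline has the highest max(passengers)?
SELECT airline, MAX(passengers) as val
FROM flights
GROUP BY airline
ORDER BY val DESC
LIMIT 1

Result: Frontier with max(passengers) = 292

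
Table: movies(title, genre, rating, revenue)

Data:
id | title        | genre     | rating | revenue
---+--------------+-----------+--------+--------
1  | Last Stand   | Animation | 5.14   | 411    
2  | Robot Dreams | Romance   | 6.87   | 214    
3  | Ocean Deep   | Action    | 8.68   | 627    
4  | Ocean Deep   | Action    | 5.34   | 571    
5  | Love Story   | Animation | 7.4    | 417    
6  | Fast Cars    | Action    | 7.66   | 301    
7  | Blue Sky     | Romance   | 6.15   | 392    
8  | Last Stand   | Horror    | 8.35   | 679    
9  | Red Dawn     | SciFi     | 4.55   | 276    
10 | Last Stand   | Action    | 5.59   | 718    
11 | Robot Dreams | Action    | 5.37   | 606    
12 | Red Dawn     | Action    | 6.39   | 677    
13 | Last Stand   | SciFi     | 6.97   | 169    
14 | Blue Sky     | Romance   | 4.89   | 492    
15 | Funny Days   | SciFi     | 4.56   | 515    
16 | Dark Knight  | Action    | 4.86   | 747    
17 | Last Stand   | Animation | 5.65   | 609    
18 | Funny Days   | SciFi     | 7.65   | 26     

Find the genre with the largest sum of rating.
SELECT genre, SUM(rating) as val
FROM movies
GROUP BY genre
ORDER BY val DESC
LIMIT 1

Result: Action with sum(rating) = 43.89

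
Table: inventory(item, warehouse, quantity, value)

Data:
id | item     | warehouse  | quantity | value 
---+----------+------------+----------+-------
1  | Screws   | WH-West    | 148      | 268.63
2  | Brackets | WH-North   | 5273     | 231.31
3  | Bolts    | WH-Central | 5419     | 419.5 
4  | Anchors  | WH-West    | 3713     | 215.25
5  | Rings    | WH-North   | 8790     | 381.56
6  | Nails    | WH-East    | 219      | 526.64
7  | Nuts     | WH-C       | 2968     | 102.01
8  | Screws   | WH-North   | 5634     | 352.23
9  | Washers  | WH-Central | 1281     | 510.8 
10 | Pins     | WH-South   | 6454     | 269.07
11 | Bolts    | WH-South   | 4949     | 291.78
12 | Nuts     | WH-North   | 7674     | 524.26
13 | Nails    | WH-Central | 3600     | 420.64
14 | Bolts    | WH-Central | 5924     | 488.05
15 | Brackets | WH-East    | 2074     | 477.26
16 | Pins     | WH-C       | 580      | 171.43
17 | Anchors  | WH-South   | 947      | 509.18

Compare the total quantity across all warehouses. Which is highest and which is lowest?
SELECT warehouse, SUM(quantity)
FROM inventory
GROUP BY warehouse
ORDER BY SUM(quantity)

All groups:
  WH-East: 2293
  WH-C: 3548
  WH-West: 3861
  WH-South: 12350
  WH-Central: 16224
  WH-North: 27371

Highest: WH-North (27371)
Lowest: WH-East (2293)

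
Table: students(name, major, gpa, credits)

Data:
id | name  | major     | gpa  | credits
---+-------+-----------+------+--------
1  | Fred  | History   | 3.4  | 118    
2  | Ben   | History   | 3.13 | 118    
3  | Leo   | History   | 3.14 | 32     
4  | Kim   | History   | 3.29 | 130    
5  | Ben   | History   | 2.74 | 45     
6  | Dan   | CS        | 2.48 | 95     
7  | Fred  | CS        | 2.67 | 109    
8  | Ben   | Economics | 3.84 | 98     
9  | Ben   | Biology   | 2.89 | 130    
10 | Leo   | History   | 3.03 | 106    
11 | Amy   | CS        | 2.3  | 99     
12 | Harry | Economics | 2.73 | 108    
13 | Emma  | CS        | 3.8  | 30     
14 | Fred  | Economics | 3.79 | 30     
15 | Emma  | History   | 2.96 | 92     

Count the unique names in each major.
SELECT major, COUNT(DISTINCT name)
FROM students
GROUP BY major

Result:
  Biology: 1 distinct
  CS: 4 distinct
  Economics: 3 distinct
  History: 5 distinct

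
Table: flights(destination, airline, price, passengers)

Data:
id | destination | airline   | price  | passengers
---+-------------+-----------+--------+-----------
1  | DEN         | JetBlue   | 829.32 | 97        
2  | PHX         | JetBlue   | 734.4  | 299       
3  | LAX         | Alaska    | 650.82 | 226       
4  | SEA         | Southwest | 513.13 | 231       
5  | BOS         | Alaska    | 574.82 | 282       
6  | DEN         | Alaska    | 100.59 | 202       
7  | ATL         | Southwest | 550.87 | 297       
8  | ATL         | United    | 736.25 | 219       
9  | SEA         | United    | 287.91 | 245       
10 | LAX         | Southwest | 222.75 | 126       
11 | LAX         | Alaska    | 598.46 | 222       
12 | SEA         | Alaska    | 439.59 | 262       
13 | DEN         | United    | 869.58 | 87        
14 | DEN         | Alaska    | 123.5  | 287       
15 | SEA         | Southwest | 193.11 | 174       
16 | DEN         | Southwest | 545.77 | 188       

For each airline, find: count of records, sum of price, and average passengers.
SELECT airline,
       COUNT(*) as cnt,
       SUM(price) as total_price,
       AVG(passengers) as avg_passengers
FROM flights
GROUP BY airline

Result:
  Alaska: 6 records, 2487.78 total price, 246.83 avg passengers
  JetBlue: 2 records, 1563.72 total price, 198.00 avg passengers
  Southwest: 5 records, 2025.63 total price, 203.20 avg passengers
  United: 3 records, 1893.74 total price, 183.67 avg passengers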